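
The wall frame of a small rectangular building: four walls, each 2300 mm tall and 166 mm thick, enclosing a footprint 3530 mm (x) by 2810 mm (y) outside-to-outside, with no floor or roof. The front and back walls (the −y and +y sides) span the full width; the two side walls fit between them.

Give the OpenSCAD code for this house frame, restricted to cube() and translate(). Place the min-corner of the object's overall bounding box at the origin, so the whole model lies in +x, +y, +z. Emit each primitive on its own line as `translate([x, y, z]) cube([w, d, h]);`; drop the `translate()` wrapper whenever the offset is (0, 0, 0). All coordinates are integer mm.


cube([3530, 166, 2300]);
translate([0, 2644, 0]) cube([3530, 166, 2300]);
translate([0, 166, 0]) cube([166, 2478, 2300]);
translate([3364, 166, 0]) cube([166, 2478, 2300]);


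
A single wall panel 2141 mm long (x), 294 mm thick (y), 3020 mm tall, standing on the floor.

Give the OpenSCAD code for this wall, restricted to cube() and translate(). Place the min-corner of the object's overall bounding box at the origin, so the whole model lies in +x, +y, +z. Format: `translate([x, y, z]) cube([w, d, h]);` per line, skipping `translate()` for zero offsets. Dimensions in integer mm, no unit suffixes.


cube([2141, 294, 3020]);


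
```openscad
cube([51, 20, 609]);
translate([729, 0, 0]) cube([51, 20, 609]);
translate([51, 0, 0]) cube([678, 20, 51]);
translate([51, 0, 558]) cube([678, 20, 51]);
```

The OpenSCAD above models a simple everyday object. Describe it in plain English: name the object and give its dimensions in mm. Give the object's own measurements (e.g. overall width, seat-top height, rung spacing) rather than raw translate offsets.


A rectangular picture frame lying in the x–z plane (depth along y). The opening is 678 mm wide (x) by 507 mm tall (z), surrounded by a border 51 mm wide on all four sides. The frame is 20 mm deep and is made of two full-height vertical stiles with two horizontal rails fitted between them.


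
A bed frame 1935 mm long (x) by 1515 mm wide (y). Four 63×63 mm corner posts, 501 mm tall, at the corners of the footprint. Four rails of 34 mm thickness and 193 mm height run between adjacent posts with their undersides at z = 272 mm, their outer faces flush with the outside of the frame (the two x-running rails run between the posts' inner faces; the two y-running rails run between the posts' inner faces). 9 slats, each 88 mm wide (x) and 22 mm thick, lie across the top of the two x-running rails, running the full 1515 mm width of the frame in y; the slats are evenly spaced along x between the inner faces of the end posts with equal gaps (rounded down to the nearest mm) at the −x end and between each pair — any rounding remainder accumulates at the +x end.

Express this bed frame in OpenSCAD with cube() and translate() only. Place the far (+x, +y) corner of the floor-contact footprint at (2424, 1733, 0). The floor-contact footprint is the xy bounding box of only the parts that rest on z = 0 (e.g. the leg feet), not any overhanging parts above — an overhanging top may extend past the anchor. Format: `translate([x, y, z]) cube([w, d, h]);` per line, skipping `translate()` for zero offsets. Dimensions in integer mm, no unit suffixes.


// slat z = rail_z + rail_h = 272 + 193 = 465
// slat gap = ⌊(1809 − 9·88) / 10⌋ = 101
translate([489, 218, 0]) cube([63, 63, 501]);
translate([489, 1670, 0]) cube([63, 63, 501]);
translate([2361, 218, 0]) cube([63, 63, 501]);
translate([2361, 1670, 0]) cube([63, 63, 501]);
translate([552, 218, 272]) cube([1809, 34, 193]);
translate([552, 1699, 272]) cube([1809, 34, 193]);
translate([489, 281, 272]) cube([34, 1389, 193]);
translate([2390, 281, 272]) cube([34, 1389, 193]);
translate([653, 218, 465]) cube([88, 1515, 22]);
translate([842, 218, 465]) cube([88, 1515, 22]);
translate([1031, 218, 465]) cube([88, 1515, 22]);
translate([1220, 218, 465]) cube([88, 1515, 22]);
translate([1409, 218, 465]) cube([88, 1515, 22]);
translate([1598, 218, 465]) cube([88, 1515, 22]);
translate([1787, 218, 465]) cube([88, 1515, 22]);
translate([1976, 218, 465]) cube([88, 1515, 22]);
translate([2165, 218, 465]) cube([88, 1515, 22]);


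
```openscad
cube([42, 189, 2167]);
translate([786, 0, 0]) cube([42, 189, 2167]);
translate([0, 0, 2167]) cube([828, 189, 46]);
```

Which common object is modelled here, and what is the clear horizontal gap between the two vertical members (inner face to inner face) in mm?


A door frame. The clear opening width is 744 mm.

Two 2167 mm tall posts with a header on top — a door frame. The left jamb is 42 mm wide at x = 0; the right jamb starts at x = 786. The clear opening is 786 − 42 = 744 mm.


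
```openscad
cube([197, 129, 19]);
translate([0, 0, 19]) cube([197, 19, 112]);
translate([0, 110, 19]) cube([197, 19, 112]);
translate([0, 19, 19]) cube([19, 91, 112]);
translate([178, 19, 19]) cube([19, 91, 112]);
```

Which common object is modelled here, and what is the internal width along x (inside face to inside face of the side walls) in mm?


An open box. The internal width is 159 mm.

A 197×129 base slab with four walls standing on it — an open box. The base is 197 mm wide and the walls are 19 mm thick, so the internal width is 197 − 2 × 19 = 159 mm.


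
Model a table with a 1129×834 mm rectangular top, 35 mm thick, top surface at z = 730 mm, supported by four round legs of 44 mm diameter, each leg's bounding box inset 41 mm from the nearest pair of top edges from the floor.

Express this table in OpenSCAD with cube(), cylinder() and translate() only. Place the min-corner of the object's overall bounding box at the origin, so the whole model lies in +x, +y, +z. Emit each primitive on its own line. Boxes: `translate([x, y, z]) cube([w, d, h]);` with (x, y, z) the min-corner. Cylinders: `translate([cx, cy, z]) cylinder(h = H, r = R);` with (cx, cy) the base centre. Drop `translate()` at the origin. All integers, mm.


// leg_h = 730 - 35 = 695
translate([0, 0, 695]) cube([1129, 834, 35]);
translate([63, 63, 0]) cylinder(h = 695, r = 22);
translate([1066, 63, 0]) cylinder(h = 695, r = 22);
translate([63, 771, 0]) cylinder(h = 695, r = 22);
translate([1066, 771, 0]) cylinder(h = 695, r = 22);


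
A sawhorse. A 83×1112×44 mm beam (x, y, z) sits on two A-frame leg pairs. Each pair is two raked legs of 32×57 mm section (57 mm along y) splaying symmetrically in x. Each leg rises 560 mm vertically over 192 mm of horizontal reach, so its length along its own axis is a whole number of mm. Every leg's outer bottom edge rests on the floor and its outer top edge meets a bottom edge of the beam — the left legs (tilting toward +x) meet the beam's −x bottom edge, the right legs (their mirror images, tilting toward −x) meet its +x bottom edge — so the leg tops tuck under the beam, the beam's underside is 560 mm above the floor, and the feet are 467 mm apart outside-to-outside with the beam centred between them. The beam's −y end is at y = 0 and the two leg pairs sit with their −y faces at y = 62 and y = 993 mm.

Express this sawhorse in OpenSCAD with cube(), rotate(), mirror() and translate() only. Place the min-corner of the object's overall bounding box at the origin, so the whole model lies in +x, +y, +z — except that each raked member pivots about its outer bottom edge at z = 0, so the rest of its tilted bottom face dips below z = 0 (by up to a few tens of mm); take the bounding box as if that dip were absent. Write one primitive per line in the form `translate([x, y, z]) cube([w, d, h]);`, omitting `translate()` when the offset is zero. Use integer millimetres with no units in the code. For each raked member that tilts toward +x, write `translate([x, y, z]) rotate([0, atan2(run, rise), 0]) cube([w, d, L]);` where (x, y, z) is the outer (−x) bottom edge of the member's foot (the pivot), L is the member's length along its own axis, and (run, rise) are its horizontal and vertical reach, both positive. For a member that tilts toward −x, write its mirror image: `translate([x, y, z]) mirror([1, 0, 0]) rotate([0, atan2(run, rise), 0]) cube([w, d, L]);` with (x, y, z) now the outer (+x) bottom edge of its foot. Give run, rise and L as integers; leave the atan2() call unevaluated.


// leg length = √(192² + 560²) = 592
// right-leg outer foot x = 2·192 + 83 = 467
// beam min-corner = (192, 0, 560)
translate([192, 0, 560]) cube([83, 1112, 44]);
translate([0, 62, 0]) rotate([0, atan2(192, 560), 0]) cube([32, 57, 592]);
translate([467, 62, 0]) mirror([1, 0, 0]) rotate([0, atan2(192, 560), 0]) cube([32, 57, 592]);
translate([0, 993, 0]) rotate([0, atan2(192, 560), 0]) cube([32, 57, 592]);
translate([467, 993, 0]) mirror([1, 0, 0]) rotate([0, atan2(192, 560), 0]) cube([32, 57, 592]);


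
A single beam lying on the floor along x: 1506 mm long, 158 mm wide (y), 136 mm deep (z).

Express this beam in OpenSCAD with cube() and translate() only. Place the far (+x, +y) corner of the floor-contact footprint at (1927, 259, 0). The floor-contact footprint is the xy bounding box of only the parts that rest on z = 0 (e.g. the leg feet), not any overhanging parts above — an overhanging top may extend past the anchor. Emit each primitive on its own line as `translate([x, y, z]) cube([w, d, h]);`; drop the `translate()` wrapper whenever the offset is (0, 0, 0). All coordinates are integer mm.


translate([421, 101, 0]) cube([1506, 158, 136]);


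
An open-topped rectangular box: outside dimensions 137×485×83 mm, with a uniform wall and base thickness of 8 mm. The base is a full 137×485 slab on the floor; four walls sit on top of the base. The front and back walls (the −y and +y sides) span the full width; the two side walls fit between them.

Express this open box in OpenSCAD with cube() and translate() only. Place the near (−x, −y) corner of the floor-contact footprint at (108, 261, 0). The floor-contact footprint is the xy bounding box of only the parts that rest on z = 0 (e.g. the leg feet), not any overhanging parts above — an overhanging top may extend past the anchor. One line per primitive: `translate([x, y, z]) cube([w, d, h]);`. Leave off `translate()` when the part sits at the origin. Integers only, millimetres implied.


translate([108, 261, 0]) cube([137, 485, 8]);
translate([108, 261, 8]) cube([137, 8, 75]);
translate([108, 738, 8]) cube([137, 8, 75]);
translate([108, 269, 8]) cube([8, 469, 75]);
translate([237, 269, 8]) cube([8, 469, 75]);


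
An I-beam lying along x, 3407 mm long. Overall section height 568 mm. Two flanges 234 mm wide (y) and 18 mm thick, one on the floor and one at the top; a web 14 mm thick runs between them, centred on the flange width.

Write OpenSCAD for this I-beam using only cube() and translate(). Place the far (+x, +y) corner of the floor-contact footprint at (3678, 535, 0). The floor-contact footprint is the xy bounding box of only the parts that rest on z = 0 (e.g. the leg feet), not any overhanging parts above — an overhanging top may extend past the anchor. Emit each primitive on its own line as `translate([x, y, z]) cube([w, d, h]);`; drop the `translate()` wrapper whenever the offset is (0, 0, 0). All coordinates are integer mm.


translate([271, 301, 0]) cube([3407, 234, 18]);
translate([271, 411, 18]) cube([3407, 14, 532]);
translate([271, 301, 550]) cube([3407, 234, 18]);


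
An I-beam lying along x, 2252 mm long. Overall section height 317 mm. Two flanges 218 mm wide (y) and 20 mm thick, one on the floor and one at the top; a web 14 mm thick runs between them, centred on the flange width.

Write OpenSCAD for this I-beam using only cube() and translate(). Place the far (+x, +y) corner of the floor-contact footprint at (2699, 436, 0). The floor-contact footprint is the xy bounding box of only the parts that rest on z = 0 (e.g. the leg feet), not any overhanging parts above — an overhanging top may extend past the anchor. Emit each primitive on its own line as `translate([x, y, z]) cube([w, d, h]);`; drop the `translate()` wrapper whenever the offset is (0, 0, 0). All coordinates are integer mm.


translate([447, 218, 0]) cube([2252, 218, 20]);
translate([447, 320, 20]) cube([2252, 14, 277]);
translate([447, 218, 297]) cube([2252, 218, 20]);


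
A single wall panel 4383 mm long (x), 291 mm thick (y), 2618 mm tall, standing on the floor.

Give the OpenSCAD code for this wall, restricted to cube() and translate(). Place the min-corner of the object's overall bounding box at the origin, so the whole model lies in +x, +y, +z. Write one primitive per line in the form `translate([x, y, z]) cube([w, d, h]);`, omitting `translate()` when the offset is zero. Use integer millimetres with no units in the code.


cube([4383, 291, 2618]);


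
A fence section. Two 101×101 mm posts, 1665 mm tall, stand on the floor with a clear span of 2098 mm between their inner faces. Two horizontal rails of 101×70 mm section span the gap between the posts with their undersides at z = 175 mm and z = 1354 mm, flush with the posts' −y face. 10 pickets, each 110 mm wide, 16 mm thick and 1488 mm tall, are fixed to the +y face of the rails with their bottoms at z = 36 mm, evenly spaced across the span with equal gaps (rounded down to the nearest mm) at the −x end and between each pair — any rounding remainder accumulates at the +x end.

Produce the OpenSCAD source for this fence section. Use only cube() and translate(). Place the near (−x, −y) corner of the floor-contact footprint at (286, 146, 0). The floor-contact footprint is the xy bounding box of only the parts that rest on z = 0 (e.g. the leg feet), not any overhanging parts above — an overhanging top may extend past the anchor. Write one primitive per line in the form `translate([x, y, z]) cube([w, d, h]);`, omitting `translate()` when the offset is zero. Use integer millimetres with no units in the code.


translate([286, 146, 0]) cube([101, 101, 1665]);
translate([2485, 146, 0]) cube([101, 101, 1665]);
translate([387, 146, 175]) cube([2098, 101, 70]);
translate([387, 146, 1354]) cube([2098, 101, 70]);
translate([477, 247, 36]) cube([110, 16, 1488]);
translate([677, 247, 36]) cube([110, 16, 1488]);
translate([877, 247, 36]) cube([110, 16, 1488]);
translate([1077, 247, 36]) cube([110, 16, 1488]);
translate([1277, 247, 36]) cube([110, 16, 1488]);
translate([1477, 247, 36]) cube([110, 16, 1488]);
translate([1677, 247, 36]) cube([110, 16, 1488]);
translate([1877, 247, 36]) cube([110, 16, 1488]);
translate([2077, 247, 36]) cube([110, 16, 1488]);
translate([2277, 247, 36]) cube([110, 16, 1488]);


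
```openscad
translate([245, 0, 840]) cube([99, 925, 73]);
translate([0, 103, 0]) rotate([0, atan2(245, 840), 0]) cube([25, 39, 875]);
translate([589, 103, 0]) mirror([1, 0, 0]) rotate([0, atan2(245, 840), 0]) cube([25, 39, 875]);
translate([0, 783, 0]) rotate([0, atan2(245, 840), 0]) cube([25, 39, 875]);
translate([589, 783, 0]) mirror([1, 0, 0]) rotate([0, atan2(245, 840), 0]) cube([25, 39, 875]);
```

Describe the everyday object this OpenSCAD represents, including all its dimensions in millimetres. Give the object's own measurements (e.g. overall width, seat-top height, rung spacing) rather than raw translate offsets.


A sawhorse. A 99×925×73 mm beam (x, y, z) sits on two A-frame leg pairs. Each pair is two raked legs of 25×39 mm section (39 mm along y) splaying symmetrically in x. Each leg rises 840 mm vertically over 245 mm of horizontal reach and is 875 mm long along its own axis. Every leg's outer bottom edge rests on the floor and its outer top edge meets a bottom edge of the beam — the left legs (tilting toward +x) meet the beam's −x bottom edge, the right legs (their mirror images, tilting toward −x) meet its +x bottom edge — so the leg tops tuck under the beam, the beam's underside is 840 mm above the floor, and the feet are 589 mm apart outside-to-outside with the beam centred between them. The two leg pairs are set in 103 mm from either end of the beam.


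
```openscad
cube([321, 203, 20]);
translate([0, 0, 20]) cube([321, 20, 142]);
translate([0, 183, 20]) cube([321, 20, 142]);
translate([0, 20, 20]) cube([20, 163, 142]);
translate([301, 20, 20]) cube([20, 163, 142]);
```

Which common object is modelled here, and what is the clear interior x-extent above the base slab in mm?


An open box. The internal width is 281 mm.

A 321×203 base slab with four walls standing on it — an open box. The base is 321 mm wide and the walls are 20 mm thick, so the internal width is 321 − 2 × 20 = 281 mm.


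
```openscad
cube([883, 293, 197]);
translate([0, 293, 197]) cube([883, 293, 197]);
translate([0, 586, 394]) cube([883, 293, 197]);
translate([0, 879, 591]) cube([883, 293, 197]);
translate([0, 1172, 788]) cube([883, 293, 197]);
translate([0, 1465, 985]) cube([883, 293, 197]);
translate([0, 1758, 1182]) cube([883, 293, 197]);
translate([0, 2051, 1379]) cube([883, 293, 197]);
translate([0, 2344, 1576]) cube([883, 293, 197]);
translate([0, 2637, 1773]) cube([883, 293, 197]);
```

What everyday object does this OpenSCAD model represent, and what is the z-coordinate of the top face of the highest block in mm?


A staircase. The total rise is 1970 mm.

10 identical blocks, each offset up and back from the previous — a staircase. Each step is 197 mm tall and there are 10 of them, so the total rise is 10 × 197 = 1970 mm.


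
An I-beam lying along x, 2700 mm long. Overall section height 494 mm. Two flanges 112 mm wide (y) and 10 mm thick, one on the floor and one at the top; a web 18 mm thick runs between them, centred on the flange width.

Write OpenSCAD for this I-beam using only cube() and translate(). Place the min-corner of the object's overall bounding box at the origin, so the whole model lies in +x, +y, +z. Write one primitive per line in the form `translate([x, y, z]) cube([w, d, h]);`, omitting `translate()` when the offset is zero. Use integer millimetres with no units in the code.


cube([2700, 112, 10]);
translate([0, 47, 10]) cube([2700, 18, 474]);
translate([0, 0, 484]) cube([2700, 112, 10]);


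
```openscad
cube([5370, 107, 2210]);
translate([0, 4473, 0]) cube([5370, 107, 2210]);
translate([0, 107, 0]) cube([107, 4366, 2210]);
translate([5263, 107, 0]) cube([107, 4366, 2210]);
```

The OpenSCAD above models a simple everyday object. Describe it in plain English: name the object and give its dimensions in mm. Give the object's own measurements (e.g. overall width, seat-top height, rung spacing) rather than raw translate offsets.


The wall frame of a small rectangular building: four walls, each 2210 mm tall and 107 mm thick, enclosing a footprint 5370 mm (x) by 4580 mm (y) outside-to-outside, with no floor or roof. The front and back walls (the −y and +y sides) span the full width; the two side walls fit between them.


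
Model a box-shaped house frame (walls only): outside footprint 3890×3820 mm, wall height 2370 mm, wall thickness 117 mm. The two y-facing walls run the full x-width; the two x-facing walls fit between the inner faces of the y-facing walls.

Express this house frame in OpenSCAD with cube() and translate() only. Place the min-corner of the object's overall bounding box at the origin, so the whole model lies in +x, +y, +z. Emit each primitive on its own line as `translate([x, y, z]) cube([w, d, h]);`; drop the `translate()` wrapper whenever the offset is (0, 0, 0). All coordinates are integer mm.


cube([3890, 117, 2370]);
translate([0, 3703, 0]) cube([3890, 117, 2370]);
translate([0, 117, 0]) cube([117, 3586, 2370]);
translate([3773, 117, 0]) cube([117, 3586, 2370]);


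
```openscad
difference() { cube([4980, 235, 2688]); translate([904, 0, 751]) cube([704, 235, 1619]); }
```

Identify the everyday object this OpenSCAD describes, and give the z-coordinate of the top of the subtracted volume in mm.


A wall with a window opening. The window head height is 2370 mm.

A wall with a rectangular opening subtracted — a window. Sill at z = 751, opening 1619 mm tall, so the head is at 751 + 1619 = 2370 mm.


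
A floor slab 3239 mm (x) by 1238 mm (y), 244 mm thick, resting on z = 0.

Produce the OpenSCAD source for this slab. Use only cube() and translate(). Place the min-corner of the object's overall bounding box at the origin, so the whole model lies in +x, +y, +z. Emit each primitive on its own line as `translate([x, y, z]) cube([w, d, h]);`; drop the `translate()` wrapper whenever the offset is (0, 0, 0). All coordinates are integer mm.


cube([3239, 1238, 244]);


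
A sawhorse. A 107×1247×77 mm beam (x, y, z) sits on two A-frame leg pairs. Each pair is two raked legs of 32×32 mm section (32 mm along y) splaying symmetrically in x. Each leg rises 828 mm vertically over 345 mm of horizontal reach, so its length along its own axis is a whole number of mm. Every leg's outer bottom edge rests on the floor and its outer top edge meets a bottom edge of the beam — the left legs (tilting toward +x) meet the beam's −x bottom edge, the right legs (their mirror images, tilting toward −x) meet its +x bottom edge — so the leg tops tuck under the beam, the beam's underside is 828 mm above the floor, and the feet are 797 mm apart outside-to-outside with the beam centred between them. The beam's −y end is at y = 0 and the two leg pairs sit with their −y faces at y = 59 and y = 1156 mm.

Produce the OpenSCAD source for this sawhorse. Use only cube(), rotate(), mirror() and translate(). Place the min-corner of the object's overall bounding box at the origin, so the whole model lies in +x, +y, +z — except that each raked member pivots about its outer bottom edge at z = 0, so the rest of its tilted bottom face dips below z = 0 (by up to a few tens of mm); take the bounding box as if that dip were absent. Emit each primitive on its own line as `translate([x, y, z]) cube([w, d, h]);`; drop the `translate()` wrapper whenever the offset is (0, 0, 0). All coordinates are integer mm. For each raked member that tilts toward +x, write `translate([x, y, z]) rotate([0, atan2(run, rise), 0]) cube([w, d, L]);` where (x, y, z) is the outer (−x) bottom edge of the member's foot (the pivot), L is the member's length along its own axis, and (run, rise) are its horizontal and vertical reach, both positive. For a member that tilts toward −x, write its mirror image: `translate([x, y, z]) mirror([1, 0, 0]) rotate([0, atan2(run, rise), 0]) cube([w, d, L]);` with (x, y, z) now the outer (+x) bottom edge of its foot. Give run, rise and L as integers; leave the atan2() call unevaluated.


// leg length = √(345² + 828²) = 897
// right-leg outer foot x = 2·345 + 107 = 797
// beam min-corner = (345, 0, 828)
translate([345, 0, 828]) cube([107, 1247, 77]);
translate([0, 59, 0]) rotate([0, atan2(345, 828), 0]) cube([32, 32, 897]);
translate([797, 59, 0]) mirror([1, 0, 0]) rotate([0, atan2(345, 828), 0]) cube([32, 32, 897]);
translate([0, 1156, 0]) rotate([0, atan2(345, 828), 0]) cube([32, 32, 897]);
translate([797, 1156, 0]) mirror([1, 0, 0]) rotate([0, atan2(345, 828), 0]) cube([32, 32, 897]);


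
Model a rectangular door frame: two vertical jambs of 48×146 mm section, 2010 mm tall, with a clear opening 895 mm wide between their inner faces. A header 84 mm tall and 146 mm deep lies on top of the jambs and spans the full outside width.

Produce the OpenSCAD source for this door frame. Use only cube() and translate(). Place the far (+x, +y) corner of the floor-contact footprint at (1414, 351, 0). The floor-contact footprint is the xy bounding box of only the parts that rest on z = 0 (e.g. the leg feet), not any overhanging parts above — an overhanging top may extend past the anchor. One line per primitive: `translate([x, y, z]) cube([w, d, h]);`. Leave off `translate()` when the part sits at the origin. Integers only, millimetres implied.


translate([423, 205, 0]) cube([48, 146, 2010]);
translate([1366, 205, 0]) cube([48, 146, 2010]);
translate([423, 205, 2010]) cube([991, 146, 84]);


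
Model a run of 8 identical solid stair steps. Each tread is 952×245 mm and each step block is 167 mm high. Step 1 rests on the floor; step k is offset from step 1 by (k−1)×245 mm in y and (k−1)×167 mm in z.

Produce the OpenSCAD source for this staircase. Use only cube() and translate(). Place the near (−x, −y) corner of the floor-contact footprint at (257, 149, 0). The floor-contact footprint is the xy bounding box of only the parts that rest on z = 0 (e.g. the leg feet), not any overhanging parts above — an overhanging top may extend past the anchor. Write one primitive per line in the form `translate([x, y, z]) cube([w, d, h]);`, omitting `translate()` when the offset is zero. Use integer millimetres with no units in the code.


translate([257, 149, 0]) cube([952, 245, 167]);
translate([257, 394, 167]) cube([952, 245, 167]);
translate([257, 639, 334]) cube([952, 245, 167]);
translate([257, 884, 501]) cube([952, 245, 167]);
translate([257, 1129, 668]) cube([952, 245, 167]);
translate([257, 1374, 835]) cube([952, 245, 167]);
translate([257, 1619, 1002]) cube([952, 245, 167]);
translate([257, 1864, 1169]) cube([952, 245, 167]);


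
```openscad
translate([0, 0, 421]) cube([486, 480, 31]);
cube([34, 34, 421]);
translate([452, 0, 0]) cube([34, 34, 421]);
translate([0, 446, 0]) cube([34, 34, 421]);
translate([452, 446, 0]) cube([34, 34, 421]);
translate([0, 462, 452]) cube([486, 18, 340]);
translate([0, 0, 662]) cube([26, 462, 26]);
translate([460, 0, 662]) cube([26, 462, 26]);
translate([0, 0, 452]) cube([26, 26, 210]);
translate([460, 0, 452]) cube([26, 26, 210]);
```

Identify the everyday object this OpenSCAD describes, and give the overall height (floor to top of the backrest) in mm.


A chair. The overall height is 792 mm.

A slab on four corner posts with a tall panel at the back — a chair. The seat slab sits at z = 421 with thickness 31, and the 340 mm backrest starts at the seat top, so the overall height is 421 + 31 + 340 = 792 mm.


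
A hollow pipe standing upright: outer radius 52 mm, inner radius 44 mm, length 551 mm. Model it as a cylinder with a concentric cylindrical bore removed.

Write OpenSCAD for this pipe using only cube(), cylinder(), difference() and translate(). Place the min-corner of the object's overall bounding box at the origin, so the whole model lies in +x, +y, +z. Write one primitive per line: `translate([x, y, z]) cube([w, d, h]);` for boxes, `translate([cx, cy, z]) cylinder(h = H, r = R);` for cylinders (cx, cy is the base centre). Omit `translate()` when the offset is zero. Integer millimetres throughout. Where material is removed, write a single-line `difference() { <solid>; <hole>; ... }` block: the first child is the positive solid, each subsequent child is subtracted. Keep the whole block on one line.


difference() { translate([52, 52, 0]) cylinder(h = 551, r = 52); translate([52, 52, 0]) cylinder(h = 551, r = 44); }


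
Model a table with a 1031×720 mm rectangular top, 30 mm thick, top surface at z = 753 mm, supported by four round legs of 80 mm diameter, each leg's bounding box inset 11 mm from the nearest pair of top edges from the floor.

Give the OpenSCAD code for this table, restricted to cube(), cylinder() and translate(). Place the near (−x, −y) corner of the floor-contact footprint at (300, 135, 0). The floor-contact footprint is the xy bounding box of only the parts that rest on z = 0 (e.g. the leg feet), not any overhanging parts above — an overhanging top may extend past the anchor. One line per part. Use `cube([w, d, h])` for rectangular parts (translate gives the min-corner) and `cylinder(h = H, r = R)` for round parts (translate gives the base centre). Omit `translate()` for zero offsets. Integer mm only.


// leg_h = 753 - 30 = 723
translate([289, 124, 723]) cube([1031, 720, 30]);
translate([340, 175, 0]) cylinder(h = 723, r = 40);
translate([1269, 175, 0]) cylinder(h = 723, r = 40);
translate([340, 793, 0]) cylinder(h = 723, r = 40);
translate([1269, 793, 0]) cylinder(h = 723, r = 40);


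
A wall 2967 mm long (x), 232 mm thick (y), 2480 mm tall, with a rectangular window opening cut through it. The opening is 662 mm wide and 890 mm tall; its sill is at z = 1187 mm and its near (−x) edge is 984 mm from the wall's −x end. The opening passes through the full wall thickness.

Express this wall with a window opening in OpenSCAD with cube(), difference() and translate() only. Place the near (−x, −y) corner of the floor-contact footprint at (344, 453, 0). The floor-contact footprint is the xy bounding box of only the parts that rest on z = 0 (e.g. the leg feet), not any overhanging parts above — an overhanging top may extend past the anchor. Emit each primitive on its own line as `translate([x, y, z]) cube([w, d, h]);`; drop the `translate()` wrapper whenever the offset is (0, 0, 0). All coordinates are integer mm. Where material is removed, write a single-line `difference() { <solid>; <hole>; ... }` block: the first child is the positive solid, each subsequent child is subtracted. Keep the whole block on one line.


difference() { translate([344, 453, 0]) cube([2967, 232, 2480]); translate([1328, 453, 1187]) cube([662, 232, 890]); }


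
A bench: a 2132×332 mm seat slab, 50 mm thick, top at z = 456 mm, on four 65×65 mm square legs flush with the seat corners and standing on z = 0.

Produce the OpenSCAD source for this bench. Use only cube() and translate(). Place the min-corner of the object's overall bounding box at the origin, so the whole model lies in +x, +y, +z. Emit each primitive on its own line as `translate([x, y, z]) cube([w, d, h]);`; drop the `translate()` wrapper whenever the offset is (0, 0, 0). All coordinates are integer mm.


// leg_h = 456 − 50 = 406
translate([0, 0, 406]) cube([2132, 332, 50]);
cube([65, 65, 406]);
translate([0, 267, 0]) cube([65, 65, 406]);
translate([2067, 0, 0]) cube([65, 65, 406]);
translate([2067, 267, 0]) cube([65, 65, 406]);


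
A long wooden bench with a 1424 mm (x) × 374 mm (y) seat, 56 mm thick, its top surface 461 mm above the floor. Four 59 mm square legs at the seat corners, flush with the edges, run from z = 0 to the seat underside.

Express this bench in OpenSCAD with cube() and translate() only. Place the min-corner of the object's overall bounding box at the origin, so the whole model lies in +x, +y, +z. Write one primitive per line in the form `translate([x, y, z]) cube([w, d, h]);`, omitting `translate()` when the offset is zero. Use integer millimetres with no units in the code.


// leg_h = 461 − 56 = 405
translate([0, 0, 405]) cube([1424, 374, 56]);
cube([59, 59, 405]);
translate([0, 315, 0]) cube([59, 59, 405]);
translate([1365, 0, 0]) cube([59, 59, 405]);
translate([1365, 315, 0]) cube([59, 59, 405]);


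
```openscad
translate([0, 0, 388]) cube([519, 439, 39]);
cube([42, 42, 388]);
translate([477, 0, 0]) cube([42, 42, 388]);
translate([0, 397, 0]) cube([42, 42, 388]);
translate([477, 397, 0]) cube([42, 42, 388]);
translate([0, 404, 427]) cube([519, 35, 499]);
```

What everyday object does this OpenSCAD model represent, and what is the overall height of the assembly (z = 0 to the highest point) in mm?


A chair. The overall height is 926 mm.

A slab on four corner posts with a tall panel at the back — a chair. The seat slab sits at z = 388 with thickness 39, and the 499 mm backrest starts at the seat top, so the overall height is 388 + 39 + 499 = 926 mm.


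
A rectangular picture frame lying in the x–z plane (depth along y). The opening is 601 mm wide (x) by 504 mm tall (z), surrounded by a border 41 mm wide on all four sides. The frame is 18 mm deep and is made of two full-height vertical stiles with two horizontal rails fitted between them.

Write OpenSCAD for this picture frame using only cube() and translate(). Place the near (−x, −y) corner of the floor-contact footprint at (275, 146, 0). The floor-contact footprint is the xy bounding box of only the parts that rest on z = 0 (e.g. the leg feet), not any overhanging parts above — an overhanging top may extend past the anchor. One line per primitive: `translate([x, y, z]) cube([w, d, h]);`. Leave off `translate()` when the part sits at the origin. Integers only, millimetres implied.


translate([275, 146, 0]) cube([41, 18, 586]);
translate([917, 146, 0]) cube([41, 18, 586]);
translate([316, 146, 0]) cube([601, 18, 41]);
translate([316, 146, 545]) cube([601, 18, 41]);


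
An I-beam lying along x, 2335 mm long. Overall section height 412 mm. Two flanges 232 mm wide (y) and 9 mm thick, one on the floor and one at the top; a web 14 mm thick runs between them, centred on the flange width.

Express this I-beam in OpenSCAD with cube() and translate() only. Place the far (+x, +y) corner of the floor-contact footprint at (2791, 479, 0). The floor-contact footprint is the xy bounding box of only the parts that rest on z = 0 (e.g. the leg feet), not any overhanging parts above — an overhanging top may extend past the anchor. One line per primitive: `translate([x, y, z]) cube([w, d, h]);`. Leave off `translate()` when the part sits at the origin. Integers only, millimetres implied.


translate([456, 247, 0]) cube([2335, 232, 9]);
translate([456, 356, 9]) cube([2335, 14, 394]);
translate([456, 247, 403]) cube([2335, 232, 9]);


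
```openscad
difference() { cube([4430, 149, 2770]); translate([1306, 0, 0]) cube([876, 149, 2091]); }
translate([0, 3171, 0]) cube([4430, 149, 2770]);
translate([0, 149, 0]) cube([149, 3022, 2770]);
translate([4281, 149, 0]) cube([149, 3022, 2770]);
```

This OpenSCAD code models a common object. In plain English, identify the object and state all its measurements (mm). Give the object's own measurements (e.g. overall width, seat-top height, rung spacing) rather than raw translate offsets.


A single room: four walls, each 2770 mm tall and 149 mm thick, enclosing an outside footprint 4430×3320 mm (x × y), no floor or roof. The front and back walls (−y and +y sides) run the full x-width; the side walls fit between their inner faces. A door opening 876 mm wide and 2091 mm tall is cut through the front wall from the floor up, its −x edge 1306 mm from the wall's −x end.


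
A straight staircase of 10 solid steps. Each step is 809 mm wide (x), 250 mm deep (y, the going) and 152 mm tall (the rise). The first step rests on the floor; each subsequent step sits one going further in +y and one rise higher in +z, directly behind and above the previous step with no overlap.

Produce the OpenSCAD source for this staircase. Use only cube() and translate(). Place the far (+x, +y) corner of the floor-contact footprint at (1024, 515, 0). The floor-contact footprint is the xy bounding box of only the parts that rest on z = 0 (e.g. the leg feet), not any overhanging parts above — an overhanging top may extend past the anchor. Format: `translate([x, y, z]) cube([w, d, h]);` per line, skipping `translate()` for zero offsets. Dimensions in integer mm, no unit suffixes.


translate([215, 265, 0]) cube([809, 250, 152]);
translate([215, 515, 152]) cube([809, 250, 152]);
translate([215, 765, 304]) cube([809, 250, 152]);
translate([215, 1015, 456]) cube([809, 250, 152]);
translate([215, 1265, 608]) cube([809, 250, 152]);
translate([215, 1515, 760]) cube([809, 250, 152]);
translate([215, 1765, 912]) cube([809, 250, 152]);
translate([215, 2015, 1064]) cube([809, 250, 152]);
translate([215, 2265, 1216]) cube([809, 250, 152]);
translate([215, 2515, 1368]) cube([809, 250, 152]);


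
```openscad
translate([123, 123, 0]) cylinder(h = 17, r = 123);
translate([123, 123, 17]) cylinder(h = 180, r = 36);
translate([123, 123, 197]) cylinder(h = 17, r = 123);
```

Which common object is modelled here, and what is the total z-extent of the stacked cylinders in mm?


A spool. The overall height is 214 mm.

Three coaxial cylinders, large–small–large — a spool. Two 17 mm flanges and a 180 mm core give 17 + 180 + 17 = 214 mm.


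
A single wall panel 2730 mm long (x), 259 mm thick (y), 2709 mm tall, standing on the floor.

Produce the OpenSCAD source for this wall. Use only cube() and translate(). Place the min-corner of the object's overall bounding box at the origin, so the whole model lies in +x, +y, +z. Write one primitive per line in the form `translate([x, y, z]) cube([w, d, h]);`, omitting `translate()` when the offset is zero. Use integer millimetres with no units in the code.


cube([2730, 259, 2709]);


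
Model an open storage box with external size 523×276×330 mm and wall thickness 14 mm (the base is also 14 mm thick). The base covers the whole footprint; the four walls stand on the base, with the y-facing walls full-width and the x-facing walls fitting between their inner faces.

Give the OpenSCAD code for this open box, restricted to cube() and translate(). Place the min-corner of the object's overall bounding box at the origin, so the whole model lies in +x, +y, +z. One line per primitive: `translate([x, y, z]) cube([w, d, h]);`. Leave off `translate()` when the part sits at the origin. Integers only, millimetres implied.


cube([523, 276, 14]);
translate([0, 0, 14]) cube([523, 14, 316]);
translate([0, 262, 14]) cube([523, 14, 316]);
translate([0, 14, 14]) cube([14, 248, 316]);
translate([509, 14, 14]) cube([14, 248, 316]);


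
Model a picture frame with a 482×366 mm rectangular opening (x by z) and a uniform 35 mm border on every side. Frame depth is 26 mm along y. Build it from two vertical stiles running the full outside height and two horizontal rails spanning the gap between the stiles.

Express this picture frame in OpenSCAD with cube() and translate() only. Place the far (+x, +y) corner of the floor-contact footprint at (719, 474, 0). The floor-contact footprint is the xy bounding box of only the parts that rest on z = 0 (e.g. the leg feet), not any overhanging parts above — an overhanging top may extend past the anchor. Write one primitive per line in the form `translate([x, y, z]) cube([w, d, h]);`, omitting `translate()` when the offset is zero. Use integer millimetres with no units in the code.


translate([167, 448, 0]) cube([35, 26, 436]);
translate([684, 448, 0]) cube([35, 26, 436]);
translate([202, 448, 0]) cube([482, 26, 35]);
translate([202, 448, 401]) cube([482, 26, 35]);


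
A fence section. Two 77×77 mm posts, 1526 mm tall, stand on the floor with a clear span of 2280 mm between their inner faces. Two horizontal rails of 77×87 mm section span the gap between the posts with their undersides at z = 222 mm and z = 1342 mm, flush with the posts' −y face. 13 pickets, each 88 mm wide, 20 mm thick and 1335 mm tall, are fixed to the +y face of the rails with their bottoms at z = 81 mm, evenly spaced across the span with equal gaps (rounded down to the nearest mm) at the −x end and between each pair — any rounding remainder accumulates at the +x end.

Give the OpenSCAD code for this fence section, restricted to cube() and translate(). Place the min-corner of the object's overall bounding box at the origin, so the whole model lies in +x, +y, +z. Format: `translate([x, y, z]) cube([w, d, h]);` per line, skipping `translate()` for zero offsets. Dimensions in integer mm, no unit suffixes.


cube([77, 77, 1526]);
translate([2357, 0, 0]) cube([77, 77, 1526]);
translate([77, 0, 222]) cube([2280, 77, 87]);
translate([77, 0, 1342]) cube([2280, 77, 87]);
translate([158, 77, 81]) cube([88, 20, 1335]);
translate([327, 77, 81]) cube([88, 20, 1335]);
translate([496, 77, 81]) cube([88, 20, 1335]);
translate([665, 77, 81]) cube([88, 20, 1335]);
translate([834, 77, 81]) cube([88, 20, 1335]);
translate([1003, 77, 81]) cube([88, 20, 1335]);
translate([1172, 77, 81]) cube([88, 20, 1335]);
translate([1341, 77, 81]) cube([88, 20, 1335]);
translate([1510, 77, 81]) cube([88, 20, 1335]);
translate([1679, 77, 81]) cube([88, 20, 1335]);
translate([1848, 77, 81]) cube([88, 20, 1335]);
translate([2017, 77, 81]) cube([88, 20, 1335]);
translate([2186, 77, 81]) cube([88, 20, 1335]);


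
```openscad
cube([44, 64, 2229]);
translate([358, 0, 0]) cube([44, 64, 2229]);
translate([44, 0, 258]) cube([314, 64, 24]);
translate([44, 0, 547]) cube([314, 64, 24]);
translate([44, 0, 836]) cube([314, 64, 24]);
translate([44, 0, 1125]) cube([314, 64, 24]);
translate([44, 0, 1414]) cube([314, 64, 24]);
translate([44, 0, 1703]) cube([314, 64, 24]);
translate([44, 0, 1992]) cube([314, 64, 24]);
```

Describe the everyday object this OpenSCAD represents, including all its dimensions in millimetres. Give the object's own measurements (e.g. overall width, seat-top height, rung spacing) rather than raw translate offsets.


A straight ladder. Two 44×64 mm vertical rails, 2229 mm tall, stand 402 mm apart (outside-to-outside) with their front faces coplanar on the −y side. 7 rungs, each 64 mm deep and 24 mm tall, span between the inner faces of the rails, front faces flush with the rails. The lowest rung's underside is at z = 258 mm and rungs are spaced 289 mm apart (underside to underside).
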